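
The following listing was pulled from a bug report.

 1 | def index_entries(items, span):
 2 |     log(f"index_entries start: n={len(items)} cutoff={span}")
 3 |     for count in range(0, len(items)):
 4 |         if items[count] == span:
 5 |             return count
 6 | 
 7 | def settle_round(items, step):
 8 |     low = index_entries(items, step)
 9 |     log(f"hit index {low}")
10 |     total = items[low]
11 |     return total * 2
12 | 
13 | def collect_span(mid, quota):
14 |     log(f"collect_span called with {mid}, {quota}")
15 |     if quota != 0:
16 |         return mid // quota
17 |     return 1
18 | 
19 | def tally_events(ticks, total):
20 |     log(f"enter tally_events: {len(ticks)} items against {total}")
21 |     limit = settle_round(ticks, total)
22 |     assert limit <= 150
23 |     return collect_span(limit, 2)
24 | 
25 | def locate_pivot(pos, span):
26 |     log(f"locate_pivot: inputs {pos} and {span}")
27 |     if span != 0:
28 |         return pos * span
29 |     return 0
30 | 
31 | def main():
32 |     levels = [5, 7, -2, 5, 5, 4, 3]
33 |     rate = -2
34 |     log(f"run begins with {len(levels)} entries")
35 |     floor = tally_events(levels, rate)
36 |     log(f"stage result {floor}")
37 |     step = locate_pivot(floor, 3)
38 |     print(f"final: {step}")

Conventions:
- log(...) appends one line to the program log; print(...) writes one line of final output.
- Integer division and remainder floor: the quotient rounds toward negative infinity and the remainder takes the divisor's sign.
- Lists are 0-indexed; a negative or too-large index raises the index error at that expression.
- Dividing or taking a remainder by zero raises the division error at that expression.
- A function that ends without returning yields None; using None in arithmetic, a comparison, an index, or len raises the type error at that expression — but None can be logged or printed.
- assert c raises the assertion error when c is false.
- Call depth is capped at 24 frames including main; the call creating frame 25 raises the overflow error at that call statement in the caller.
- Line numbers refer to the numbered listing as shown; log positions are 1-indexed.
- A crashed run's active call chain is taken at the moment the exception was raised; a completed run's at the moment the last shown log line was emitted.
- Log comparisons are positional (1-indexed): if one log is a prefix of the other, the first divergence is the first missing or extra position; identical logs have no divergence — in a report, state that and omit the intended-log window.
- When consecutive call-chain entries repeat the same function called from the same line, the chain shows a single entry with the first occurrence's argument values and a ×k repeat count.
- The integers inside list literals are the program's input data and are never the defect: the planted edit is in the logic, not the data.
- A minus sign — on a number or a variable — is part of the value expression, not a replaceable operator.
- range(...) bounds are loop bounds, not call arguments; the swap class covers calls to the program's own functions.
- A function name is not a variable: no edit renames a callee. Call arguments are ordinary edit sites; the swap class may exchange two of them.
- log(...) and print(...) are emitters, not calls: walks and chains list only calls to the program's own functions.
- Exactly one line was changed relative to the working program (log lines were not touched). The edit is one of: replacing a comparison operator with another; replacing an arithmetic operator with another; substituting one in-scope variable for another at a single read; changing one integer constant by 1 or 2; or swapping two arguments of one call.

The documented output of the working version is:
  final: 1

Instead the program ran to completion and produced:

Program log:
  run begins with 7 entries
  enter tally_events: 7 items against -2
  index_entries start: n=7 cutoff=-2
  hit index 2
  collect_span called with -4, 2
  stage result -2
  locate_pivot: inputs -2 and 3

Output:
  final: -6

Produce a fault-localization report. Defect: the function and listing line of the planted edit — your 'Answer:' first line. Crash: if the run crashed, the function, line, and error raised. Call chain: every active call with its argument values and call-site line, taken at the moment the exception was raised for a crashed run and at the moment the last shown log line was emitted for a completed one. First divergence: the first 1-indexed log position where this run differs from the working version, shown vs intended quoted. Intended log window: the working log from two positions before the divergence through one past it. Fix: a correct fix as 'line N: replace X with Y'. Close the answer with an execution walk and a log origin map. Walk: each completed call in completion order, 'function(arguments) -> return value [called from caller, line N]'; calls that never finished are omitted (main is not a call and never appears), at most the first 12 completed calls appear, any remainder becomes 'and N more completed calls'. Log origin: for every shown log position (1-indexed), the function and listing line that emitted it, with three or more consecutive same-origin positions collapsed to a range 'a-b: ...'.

Answer: the defect is in locate_pivot at line 28.
Core observation: The two runs log identically and part ways only at the printed values.
Call chain: main -> locate_pivot(-2, 3) (called at line 37).
First divergence: none; the two logs match at every position.
Execution walk:
  index_entries([5, 7, -2, 5, 5, 4, 3], -2) -> 2  [called from settle_round, line 8]
  settle_round([5, 7, -2, 5, 5, 4, 3], -2) -> -4  [called from tally_events, line 21]
  collect_span(-4, 2) -> -2  [called from tally_events, line 23]
  tally_events([5, 7, -2, 5, 5, 4, 3], -2) -> -2  [called from main, line 35]
  locate_pivot(-2, 3) -> -6  [called from main, line 37]
Log line origins:
  1 — main, line 34
  2 — tally_events, line 20
  3 — index_entries, line 2
  4 — settle_round, line 9
  5 — collect_span, line 14
  6 — main, line 36
  7 — locate_pivot, line 26
A correct fix: line 28: replace `*` with `%`.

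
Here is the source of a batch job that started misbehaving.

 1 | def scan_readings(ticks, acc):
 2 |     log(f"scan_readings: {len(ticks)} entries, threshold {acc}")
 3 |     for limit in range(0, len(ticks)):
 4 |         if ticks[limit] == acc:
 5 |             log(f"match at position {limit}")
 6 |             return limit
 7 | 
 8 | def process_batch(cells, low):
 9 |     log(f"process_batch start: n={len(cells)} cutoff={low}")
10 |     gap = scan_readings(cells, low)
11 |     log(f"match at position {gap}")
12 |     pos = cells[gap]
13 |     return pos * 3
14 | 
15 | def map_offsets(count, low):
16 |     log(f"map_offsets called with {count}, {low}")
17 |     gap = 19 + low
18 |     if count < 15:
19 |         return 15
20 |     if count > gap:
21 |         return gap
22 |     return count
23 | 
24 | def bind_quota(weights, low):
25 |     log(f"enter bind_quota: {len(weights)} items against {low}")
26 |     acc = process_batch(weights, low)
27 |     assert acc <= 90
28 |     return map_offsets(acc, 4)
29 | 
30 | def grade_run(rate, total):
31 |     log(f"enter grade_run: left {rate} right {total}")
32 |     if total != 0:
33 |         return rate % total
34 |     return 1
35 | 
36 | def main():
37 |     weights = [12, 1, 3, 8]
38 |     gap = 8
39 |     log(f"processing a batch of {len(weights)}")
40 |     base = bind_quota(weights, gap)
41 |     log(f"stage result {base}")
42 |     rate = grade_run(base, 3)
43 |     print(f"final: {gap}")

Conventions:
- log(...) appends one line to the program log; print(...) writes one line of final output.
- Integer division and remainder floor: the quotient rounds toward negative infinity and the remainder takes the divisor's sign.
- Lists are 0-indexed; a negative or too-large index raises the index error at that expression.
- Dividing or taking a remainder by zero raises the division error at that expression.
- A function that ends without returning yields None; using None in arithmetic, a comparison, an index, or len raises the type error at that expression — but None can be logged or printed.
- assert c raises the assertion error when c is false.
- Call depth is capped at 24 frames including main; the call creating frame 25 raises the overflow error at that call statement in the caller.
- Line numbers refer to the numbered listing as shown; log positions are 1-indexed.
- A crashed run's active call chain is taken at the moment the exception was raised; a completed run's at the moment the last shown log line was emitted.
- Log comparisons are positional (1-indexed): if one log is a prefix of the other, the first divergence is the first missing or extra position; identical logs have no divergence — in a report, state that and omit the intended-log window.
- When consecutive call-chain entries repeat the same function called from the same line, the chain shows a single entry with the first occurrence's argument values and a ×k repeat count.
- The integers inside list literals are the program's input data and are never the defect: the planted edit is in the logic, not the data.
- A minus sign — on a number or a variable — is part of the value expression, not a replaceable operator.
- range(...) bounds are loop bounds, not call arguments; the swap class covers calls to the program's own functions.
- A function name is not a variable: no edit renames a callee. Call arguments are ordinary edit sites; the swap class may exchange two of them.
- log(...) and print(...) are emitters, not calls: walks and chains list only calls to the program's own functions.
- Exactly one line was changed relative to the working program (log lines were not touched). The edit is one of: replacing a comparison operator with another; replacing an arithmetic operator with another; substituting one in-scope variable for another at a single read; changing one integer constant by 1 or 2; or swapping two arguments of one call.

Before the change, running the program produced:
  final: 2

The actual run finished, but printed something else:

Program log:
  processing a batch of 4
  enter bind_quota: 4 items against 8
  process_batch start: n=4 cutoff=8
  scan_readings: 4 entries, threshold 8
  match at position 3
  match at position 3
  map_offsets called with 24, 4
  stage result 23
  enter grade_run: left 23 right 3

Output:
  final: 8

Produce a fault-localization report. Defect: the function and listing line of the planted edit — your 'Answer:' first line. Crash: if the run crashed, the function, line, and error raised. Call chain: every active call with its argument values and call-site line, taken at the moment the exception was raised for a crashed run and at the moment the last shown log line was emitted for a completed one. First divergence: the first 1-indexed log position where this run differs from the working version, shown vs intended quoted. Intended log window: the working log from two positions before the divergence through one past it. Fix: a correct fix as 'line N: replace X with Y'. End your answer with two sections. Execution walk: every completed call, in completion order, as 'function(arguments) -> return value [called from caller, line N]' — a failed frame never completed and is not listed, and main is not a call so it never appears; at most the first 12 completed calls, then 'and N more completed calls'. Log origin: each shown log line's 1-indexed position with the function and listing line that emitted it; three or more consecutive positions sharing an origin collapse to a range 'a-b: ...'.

Answer: the defect is in main at line 43.
Core observation: Log streams are identical — the defect surfaces only in the printed output.
Call chain: main -> grade_run(23, 3) (called at line 42).
First divergence: none — the logs agree in full.
Execution walk:
  scan_readings([12, 1, 3, 8], 8) -> 3  [called from process_batch, line 10]
  process_batch([12, 1, 3, 8], 8) -> 24  [called from bind_quota, line 26]
  map_offsets(24, 4) -> 23  [called from bind_quota, line 28]
  bind_quota([12, 1, 3, 8], 8) -> 23  [called from main, line 40]
  grade_run(23, 3) -> 2  [called from main, line 42]
Log origins:
  1: logged in main at line 39
  2: logged in bind_quota at line 25
  3: logged in process_batch at line 9
  4: logged in scan_readings at line 2
  5: logged in scan_readings at line 5
  6: logged in process_batch at line 11
  7: logged in map_offsets at line 16
  8: logged in main at line 41
  9: logged in grade_run at line 31
A correct fix: line 43: replace `gap` with `rate`.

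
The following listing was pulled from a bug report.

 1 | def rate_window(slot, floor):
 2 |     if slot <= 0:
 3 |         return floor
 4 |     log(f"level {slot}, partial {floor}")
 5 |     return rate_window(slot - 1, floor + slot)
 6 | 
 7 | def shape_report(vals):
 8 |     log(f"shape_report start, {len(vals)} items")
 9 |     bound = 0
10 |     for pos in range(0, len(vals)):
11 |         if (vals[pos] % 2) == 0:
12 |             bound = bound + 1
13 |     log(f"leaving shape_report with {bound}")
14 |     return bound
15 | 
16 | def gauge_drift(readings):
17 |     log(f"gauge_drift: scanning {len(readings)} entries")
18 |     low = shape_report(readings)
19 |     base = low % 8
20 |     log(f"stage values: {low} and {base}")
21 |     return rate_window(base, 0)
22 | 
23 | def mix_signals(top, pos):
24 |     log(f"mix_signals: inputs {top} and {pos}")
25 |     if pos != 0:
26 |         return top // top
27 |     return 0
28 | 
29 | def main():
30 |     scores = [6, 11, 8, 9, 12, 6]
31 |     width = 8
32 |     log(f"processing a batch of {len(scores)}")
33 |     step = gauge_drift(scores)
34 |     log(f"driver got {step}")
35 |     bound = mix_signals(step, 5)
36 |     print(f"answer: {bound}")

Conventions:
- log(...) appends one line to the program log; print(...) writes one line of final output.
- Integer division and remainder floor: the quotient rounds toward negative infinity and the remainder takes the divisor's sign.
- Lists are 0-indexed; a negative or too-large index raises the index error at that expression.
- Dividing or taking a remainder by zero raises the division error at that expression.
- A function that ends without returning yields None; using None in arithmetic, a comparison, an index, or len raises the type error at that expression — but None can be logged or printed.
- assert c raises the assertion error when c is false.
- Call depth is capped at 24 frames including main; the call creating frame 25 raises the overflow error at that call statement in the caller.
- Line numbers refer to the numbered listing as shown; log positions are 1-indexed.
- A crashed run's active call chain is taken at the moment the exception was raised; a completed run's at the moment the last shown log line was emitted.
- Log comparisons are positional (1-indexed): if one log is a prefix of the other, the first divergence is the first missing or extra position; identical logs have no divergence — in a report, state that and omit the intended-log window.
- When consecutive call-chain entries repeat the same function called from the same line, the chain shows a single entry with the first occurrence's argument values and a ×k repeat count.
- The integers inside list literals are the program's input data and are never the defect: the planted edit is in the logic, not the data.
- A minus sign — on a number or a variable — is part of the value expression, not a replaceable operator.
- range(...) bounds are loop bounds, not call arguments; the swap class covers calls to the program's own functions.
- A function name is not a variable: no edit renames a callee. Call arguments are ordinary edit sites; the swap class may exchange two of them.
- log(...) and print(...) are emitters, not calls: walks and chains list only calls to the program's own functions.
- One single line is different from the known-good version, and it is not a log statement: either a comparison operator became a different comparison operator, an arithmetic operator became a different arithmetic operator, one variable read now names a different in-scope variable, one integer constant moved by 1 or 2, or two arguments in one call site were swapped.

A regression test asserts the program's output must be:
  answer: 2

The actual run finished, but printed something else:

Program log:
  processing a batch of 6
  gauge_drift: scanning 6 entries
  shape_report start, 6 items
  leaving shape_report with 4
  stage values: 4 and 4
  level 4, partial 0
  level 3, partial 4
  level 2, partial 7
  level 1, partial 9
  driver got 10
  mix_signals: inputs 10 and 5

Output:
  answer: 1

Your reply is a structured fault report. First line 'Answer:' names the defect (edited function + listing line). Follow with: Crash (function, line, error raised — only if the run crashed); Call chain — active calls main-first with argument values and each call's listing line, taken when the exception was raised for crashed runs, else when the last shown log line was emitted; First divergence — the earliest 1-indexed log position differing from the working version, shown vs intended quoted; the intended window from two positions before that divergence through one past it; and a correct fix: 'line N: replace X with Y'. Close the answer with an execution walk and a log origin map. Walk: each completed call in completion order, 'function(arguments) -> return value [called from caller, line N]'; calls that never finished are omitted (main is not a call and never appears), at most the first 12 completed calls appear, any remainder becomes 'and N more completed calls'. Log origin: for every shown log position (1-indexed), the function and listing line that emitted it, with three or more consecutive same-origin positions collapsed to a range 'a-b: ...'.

Answer: the defect is in mix_signals at line 26.
Core observation: No log line changed; the fault shows up purely in the output.
Call chain: main -> mix_signals(10, 5) (called at line 35).
First divergence: none (the log streams are identical).
Execution walk:
  shape_report([6, 11, 8, 9, 12, 6]) -> 4  [called from gauge_drift, line 18]
  rate_window(0, 10) -> 10  [called from rate_window, line 5]
  rate_window(1, 9) -> 10  [called from rate_window, line 5]
  rate_window(2, 7) -> 10  [called from rate_window, line 5]
  rate_window(3, 4) -> 10  [called from rate_window, line 5]
  rate_window(4, 0) -> 10  [called from gauge_drift, line 21]
  gauge_drift([6, 11, 8, 9, 12, 6]) -> 10  [called from main, line 33]
  mix_signals(10, 5) -> 1  [called from main, line 35]
Log line origins:
  1: logged in main at line 32
  2: logged in gauge_drift at line 17
  3: logged in shape_report at line 8
  4: logged in shape_report at line 13
  5: logged in gauge_drift at line 20
  6-9: logged in rate_window at line 4
  10: logged in main at line 34
  11: logged in mix_signals at line 24
A correct fix: line 26: replace `top // top` with `top // pos`.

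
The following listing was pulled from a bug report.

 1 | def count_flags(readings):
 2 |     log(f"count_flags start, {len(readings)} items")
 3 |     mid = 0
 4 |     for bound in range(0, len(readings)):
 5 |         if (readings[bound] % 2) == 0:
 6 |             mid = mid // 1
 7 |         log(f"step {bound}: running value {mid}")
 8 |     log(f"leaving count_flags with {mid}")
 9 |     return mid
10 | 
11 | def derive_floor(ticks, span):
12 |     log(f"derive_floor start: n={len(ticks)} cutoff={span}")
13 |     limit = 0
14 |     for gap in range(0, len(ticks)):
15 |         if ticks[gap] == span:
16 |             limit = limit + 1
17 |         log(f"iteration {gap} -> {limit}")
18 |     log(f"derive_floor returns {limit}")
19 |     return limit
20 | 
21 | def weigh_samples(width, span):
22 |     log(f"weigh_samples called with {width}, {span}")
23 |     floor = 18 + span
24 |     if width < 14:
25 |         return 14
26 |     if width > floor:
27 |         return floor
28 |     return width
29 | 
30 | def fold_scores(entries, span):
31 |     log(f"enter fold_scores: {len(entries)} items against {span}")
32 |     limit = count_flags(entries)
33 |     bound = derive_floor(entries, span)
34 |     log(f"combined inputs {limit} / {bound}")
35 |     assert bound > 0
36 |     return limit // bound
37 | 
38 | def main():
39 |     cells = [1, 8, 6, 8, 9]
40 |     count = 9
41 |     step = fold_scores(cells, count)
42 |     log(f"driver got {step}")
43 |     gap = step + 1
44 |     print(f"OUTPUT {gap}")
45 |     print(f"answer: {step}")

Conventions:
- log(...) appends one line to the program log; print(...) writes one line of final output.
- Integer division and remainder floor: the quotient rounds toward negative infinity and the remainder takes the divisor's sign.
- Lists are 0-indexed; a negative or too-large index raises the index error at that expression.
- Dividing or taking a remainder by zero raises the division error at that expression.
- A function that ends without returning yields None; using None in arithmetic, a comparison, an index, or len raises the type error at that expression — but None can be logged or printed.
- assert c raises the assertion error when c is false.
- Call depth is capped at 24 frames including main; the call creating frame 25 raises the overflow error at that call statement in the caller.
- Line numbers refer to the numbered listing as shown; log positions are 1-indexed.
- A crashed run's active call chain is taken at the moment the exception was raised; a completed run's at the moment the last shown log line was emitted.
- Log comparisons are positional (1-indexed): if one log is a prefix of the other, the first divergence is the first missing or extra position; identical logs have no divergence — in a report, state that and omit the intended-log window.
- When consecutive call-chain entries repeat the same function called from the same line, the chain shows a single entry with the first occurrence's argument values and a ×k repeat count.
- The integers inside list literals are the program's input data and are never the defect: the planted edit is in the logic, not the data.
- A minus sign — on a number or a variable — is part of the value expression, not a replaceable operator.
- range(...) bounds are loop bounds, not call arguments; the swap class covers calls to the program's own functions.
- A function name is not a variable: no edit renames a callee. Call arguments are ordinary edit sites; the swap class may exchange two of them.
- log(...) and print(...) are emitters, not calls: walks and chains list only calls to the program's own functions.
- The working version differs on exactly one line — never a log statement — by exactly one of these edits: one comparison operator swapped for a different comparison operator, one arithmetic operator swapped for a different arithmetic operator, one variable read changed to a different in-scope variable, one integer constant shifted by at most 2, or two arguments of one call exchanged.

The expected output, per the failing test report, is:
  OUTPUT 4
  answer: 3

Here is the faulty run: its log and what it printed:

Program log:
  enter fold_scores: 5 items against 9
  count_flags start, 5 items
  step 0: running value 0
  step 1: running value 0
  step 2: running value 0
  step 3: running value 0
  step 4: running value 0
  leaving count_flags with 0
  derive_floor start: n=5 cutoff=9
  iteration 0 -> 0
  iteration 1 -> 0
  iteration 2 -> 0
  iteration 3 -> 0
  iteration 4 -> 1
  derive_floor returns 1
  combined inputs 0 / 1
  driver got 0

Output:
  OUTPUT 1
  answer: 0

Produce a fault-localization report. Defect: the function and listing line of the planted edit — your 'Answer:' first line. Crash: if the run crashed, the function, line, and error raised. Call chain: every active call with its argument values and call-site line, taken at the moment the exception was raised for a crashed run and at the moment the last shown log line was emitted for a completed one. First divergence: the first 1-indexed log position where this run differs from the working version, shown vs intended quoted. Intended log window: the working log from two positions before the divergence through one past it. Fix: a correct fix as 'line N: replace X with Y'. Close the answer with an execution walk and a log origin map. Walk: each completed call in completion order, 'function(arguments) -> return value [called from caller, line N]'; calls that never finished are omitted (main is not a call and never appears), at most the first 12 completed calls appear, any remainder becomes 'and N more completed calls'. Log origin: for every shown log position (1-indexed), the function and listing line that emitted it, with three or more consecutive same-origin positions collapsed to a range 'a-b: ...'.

Answer: the defect is in count_flags at line 6.
Key fact: Log line 4 is where behavior first shows: 'step 1: running value 0' appears instead of 'step 1: running value 1'.
Call chain: main.
First divergence: position 4 — shown 'step 1: running value 0', intended 'step 1: running value 1'.
Intended log window:
  2: count_flags start, 5 items
  3: step 0: running value 0
  4: step 1: running value 1
  5: step 2: running value 2
Execution walk:
  count_flags([1, 8, 6, 8, 9]) -> 0  [called from fold_scores, line 32]
  derive_floor([1, 8, 6, 8, 9], 9) -> 1  [called from fold_scores, line 33]
  fold_scores([1, 8, 6, 8, 9], 9) -> 0  [called from main, line 41]
Log origin:
  1: from fold_scores, line 31
  2: from count_flags, line 2
  3-7: from count_flags, line 7
  8: from count_flags, line 8
  9: from derive_floor, line 12
  10-14: from derive_floor, line 17
  15: from derive_floor, line 18
  16: from fold_scores, line 34
  17: from main, line 42
A correct fix: line 6: replace `//` with `+`.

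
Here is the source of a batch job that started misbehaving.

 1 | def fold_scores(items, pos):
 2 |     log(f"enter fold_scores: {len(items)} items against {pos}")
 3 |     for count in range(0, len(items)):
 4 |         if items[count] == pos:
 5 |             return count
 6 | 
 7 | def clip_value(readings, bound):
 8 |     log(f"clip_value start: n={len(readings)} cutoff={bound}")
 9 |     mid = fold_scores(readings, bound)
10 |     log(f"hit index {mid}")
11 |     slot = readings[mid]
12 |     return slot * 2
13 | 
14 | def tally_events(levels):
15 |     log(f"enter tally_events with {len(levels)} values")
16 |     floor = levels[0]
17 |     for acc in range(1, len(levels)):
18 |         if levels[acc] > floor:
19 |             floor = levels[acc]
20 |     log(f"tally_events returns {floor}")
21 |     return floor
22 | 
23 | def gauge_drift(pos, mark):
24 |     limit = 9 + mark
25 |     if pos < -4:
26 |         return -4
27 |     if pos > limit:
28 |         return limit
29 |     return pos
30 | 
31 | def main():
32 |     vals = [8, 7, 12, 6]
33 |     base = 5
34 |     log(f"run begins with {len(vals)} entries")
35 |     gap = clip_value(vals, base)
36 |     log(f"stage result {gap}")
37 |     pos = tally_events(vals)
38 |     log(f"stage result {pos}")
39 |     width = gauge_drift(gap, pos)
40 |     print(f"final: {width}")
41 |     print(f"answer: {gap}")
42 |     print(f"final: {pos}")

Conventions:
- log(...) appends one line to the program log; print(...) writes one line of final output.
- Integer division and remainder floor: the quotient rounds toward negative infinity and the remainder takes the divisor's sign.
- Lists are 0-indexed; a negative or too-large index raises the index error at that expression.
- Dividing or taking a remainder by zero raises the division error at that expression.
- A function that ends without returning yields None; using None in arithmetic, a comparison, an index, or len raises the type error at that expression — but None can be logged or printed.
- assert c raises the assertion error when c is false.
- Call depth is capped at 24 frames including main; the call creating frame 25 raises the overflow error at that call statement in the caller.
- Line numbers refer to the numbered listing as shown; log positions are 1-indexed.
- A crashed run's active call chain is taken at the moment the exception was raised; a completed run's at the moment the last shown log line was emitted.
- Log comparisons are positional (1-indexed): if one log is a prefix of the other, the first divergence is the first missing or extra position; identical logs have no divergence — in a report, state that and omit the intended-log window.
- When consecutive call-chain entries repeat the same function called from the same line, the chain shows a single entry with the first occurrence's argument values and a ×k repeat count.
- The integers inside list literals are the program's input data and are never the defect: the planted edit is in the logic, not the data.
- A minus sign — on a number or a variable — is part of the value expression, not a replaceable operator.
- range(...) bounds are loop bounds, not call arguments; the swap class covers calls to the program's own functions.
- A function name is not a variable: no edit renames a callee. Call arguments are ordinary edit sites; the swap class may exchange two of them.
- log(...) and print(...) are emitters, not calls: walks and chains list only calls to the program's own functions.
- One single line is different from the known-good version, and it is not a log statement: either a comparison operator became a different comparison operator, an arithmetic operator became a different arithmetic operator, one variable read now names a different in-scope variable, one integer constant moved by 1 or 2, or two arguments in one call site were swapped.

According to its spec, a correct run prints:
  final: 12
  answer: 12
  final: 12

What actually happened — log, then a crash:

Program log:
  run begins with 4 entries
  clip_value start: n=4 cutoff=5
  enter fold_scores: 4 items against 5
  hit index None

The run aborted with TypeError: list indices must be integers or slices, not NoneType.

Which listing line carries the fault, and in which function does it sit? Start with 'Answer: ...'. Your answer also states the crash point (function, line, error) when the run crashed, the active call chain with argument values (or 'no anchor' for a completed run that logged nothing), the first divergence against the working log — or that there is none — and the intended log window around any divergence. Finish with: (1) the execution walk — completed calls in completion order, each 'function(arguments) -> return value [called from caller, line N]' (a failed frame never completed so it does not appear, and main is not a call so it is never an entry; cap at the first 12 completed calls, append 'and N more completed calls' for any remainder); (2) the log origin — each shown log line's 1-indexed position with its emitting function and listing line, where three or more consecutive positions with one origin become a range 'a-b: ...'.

Answer: the defect is in main at line 33.
The tell: Everything matches until log position 2, which reads 'clip_value start: n=4 cutoff=5' in place of 'clip_value start: n=4 cutoff=6'.
Crash: clip_value, line 11, TypeError.
Call chain: main -> clip_value([8, 7, 12, 6], 5) (called at line 35).
First divergence: position 2; shown 'clip_value start: n=4 cutoff=5' vs intended 'clip_value start: n=4 cutoff=6'.
Intended log window:
  1: run begins with 4 entries
  2: clip_value start: n=4 cutoff=6
  3: enter fold_scores: 4 items against 6
Execution walk:
  fold_scores([8, 7, 12, 6], 5) -> None  [called from clip_value, line 9]
Log origins:
  1: emitted by main (line 34)
  2: emitted by clip_value (line 8)
  3: emitted by fold_scores (line 2)
  4: emitted by clip_value (line 10)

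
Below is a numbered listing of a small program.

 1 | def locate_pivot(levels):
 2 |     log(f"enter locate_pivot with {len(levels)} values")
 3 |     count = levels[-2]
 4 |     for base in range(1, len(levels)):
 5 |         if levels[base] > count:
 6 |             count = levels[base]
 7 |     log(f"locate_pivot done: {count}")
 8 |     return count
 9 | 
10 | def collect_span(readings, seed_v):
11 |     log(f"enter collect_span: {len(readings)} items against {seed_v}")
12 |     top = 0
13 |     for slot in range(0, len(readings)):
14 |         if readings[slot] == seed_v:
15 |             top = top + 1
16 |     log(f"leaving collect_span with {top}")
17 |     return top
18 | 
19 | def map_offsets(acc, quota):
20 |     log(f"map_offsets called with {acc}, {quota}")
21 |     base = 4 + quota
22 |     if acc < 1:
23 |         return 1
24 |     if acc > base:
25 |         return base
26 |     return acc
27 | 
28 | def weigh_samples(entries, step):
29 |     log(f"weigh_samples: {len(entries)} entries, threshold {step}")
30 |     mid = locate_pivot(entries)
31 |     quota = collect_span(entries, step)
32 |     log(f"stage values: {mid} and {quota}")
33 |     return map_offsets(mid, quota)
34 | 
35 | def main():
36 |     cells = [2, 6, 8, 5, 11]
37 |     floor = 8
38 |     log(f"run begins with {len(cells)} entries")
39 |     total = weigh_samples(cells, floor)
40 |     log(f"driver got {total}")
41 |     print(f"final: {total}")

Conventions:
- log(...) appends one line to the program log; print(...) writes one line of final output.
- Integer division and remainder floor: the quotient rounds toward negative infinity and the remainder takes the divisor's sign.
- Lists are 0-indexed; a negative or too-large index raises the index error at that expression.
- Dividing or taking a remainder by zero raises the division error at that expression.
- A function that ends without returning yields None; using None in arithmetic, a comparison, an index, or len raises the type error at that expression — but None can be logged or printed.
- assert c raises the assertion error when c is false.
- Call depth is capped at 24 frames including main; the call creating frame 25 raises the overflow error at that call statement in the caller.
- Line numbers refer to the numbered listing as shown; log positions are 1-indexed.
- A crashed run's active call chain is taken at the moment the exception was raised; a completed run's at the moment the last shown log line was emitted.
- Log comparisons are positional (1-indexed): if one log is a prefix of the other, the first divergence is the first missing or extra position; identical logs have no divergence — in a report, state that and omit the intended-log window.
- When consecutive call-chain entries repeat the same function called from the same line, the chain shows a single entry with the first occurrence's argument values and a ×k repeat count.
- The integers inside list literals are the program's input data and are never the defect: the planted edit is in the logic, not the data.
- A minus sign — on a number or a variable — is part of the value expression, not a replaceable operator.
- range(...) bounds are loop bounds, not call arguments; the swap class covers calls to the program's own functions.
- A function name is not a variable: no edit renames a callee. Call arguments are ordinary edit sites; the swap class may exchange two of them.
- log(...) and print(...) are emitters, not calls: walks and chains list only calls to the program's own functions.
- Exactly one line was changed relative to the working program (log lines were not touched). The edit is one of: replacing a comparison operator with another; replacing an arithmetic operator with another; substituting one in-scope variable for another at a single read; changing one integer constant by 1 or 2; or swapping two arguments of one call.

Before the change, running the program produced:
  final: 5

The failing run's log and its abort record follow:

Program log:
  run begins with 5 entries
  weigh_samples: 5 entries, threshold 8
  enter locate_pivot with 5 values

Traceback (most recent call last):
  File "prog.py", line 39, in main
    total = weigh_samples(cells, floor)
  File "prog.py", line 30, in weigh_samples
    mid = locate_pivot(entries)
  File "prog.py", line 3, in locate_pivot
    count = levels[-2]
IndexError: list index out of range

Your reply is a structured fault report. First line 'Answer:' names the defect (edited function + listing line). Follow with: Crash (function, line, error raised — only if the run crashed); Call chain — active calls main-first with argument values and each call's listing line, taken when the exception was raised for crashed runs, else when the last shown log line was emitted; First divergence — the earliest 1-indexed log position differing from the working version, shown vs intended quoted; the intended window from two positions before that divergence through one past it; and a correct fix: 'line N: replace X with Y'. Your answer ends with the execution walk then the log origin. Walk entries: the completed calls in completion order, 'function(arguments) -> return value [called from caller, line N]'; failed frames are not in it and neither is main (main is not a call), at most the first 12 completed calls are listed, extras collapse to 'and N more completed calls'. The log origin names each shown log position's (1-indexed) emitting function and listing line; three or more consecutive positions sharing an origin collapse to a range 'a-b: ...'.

Answer: the defect is in locate_pivot at line 3.
The tell: Only 3 log lines were emitted before the run died; the intended continuation was 'locate_pivot done: 11'.
Crash: locate_pivot, line 3, IndexError.
Call chain: main -> weigh_samples([2, 6, 8, 5, 11], 8) (called at line 39) -> locate_pivot([2, 6, 8, 5, 11]) (called at line 30).
First divergence: position 4 — after 3 matching lines the faulty run goes silent; intended next line 'locate_pivot done: 11'.
Intended log window:
  2: weigh_samples: 5 entries, threshold 8
  3: enter locate_pivot with 5 values
  4: locate_pivot done: 11
  5: enter collect_span: 5 items against 8
Execution walk:
  (no call completed)
Log origins:
  1: logged in main at line 38
  2: logged in weigh_samples at line 29
  3: logged in locate_pivot at line 2
A correct fix: line 3: replace `-2` with `0`.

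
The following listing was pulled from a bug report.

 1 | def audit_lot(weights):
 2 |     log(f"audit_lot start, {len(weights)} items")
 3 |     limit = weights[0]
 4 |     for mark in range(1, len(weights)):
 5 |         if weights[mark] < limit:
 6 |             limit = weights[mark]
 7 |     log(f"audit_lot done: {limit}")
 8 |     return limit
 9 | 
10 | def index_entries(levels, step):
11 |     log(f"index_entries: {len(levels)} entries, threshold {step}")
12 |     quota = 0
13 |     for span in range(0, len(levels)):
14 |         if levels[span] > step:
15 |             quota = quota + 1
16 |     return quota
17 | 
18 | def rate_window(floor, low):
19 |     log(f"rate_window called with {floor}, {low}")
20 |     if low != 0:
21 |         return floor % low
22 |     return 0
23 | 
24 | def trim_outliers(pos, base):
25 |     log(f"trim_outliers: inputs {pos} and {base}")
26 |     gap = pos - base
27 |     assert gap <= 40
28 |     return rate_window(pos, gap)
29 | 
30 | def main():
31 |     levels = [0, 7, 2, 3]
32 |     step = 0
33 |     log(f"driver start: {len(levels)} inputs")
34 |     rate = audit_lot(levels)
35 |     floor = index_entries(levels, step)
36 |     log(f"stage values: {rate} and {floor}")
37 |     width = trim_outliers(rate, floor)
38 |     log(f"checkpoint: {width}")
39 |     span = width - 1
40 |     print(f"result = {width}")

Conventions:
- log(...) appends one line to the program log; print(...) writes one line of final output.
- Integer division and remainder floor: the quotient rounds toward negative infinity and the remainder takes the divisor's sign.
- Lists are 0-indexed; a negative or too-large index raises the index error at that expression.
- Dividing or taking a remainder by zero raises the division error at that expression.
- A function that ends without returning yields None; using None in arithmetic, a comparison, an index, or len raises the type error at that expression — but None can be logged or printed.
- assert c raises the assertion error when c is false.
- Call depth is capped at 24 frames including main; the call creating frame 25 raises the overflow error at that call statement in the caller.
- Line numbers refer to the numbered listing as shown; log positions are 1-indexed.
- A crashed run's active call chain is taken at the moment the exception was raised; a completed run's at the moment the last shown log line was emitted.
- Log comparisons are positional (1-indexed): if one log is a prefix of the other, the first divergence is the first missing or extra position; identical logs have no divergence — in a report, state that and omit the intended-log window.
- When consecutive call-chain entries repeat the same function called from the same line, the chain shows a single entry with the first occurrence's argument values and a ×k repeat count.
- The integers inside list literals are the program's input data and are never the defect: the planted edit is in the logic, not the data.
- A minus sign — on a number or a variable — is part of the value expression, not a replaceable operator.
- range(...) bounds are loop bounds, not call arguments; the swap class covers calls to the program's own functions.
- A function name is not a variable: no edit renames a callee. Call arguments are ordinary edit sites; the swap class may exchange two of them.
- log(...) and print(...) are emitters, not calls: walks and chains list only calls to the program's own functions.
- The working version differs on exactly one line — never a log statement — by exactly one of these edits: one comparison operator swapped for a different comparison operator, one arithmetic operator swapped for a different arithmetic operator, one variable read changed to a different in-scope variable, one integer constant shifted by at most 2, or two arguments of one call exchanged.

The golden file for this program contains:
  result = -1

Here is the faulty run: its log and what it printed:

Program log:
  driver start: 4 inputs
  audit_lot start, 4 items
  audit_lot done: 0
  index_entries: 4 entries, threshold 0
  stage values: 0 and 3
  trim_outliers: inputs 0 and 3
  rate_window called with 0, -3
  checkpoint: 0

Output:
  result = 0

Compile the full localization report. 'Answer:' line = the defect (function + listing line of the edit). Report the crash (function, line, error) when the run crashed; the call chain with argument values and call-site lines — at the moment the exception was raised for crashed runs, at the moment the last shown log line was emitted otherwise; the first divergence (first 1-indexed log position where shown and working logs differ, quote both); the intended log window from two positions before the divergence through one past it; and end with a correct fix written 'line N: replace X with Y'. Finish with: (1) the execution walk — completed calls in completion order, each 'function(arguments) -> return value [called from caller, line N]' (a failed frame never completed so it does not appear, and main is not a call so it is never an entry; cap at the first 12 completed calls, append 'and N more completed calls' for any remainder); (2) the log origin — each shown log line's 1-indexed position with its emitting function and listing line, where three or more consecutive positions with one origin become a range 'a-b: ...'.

Answer: the defect is in main at line 40.
Core observation: Log streams are identical — the defect surfaces only in the printed output.
Call chain: main.
First divergence: there is none — every log position agrees.
Execution walk:
  audit_lot([0, 7, 2, 3]) -> 0  [called from main, line 34]
  index_entries([0, 7, 2, 3], 0) -> 3  [called from main, line 35]
  rate_window(0, -3) -> 0  [called from trim_outliers, line 28]
  trim_outliers(0, 3) -> 0  [called from main, line 37]
Log origin:
  1: emitted by main (line 33)
  2: emitted by audit_lot (line 2)
  3: emitted by audit_lot (line 7)
  4: emitted by index_entries (line 11)
  5: emitted by main (line 36)
  6: emitted by trim_outliers (line 25)
  7: emitted by rate_window (line 19)
  8: emitted by main (line 38)
A correct fix: line 40: replace `width` with `span`.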